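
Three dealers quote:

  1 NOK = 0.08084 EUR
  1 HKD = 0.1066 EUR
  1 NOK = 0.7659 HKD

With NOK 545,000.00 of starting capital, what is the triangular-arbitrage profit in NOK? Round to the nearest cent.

Profitable loop is NOK → HKD → EUR → NOK:
NOK 545,000.00 × 0.7659 = HKD 417,415.50
HKD 417,415.50 × 0.1066 = EUR 44,496.49
EUR 44,496.49 ÷ 0.08084 = NOK 550,426.67
Profit = NOK 550,426.67 − NOK 545,000.00

Profit: NOK 5,426.67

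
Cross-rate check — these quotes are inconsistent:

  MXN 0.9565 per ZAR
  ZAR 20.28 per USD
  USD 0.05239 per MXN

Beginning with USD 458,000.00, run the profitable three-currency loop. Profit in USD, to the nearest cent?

Profit: USD 7,443.32

Profitable loop is USD → ZAR → MXN → USD:
USD 458,000.00 × 20.28 = ZAR 9,288,240.00
ZAR 9,288,240.00 × 0.9565 = MXN 8,884,201.56
MXN 8,884,201.56 × 0.05239 = USD 465,443.32
Profit = USD 465,443.32 − USD 458,000.00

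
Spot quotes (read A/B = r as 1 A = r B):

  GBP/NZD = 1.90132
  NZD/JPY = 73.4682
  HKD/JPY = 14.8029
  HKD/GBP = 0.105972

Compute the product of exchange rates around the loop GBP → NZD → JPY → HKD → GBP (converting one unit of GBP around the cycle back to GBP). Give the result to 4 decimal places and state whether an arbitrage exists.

1.0000 (no arbitrage)

Around GBP → NZD → JPY → HKD → GBP: 1 × 1.90132 × 73.4682 ÷ 14.8029 × 0.105972 = 0.999998
Product ≈ 1 (deviation 0.000%, within rounding noise).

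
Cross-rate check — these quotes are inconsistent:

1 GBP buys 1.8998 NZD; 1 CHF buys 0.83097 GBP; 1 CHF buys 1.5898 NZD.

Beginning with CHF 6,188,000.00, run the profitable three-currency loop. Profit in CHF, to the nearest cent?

Profit: CHF 43,600.01

Profitable loop is CHF → NZD → GBP → CHF:
CHF 6,188,000.00 × 1.5898 = NZD 9,837,682.40
NZD 9,837,682.40 ÷ 1.8998 = GBP 5,178,272.66
GBP 5,178,272.66 ÷ 0.83097 = CHF 6,231,600.01
Profit = CHF 6,231,600.01 − CHF 6,188,000.00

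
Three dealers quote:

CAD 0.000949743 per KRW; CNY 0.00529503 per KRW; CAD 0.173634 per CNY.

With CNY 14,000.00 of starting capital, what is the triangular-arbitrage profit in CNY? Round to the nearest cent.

Profit: CNY 462.09

Profitable loop is CNY → KRW → CAD → CNY:
CNY 14,000.00 ÷ 0.00529503 = KRW 2,643,989
KRW 2,643,989 × 0.000949743 = CAD 2,511.11
CAD 2,511.11 ÷ 0.173634 = CNY 14,462.09
Profit = CNY 14,462.09 − CNY 14,000.00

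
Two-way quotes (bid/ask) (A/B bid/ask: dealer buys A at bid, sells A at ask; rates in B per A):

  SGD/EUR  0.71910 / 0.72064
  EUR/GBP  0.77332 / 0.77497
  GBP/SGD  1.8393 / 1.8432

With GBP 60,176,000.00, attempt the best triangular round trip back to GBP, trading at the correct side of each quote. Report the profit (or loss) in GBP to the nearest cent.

Net profit: GBP 1,373,484.22

Best loop GBP → SGD → EUR → GBP:
GBP 60,176,000.00 × 1.8393 (sell GBP at bid) = SGD 110,681,716.80
SGD 110,681,716.80 × 0.71910 (sell SGD at bid) = EUR 79,591,222.55
EUR 79,591,222.55 × 0.77332 (sell EUR at bid) = GBP 61,549,484.22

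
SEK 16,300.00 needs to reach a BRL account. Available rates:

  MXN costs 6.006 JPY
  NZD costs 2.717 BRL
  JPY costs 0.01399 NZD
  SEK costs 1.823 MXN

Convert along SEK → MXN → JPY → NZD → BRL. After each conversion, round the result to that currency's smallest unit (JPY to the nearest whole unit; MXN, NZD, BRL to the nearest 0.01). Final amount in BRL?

SEK 16,300.00 × 1.823 = MXN 29,714.90
MXN 29,714.90 × 6.006 = JPY 178,468
JPY 178,468 × 0.01399 = NZD 2,496.77
NZD 2,496.77 × 2.717 = BRL 6,783.72

BRL 6,783.72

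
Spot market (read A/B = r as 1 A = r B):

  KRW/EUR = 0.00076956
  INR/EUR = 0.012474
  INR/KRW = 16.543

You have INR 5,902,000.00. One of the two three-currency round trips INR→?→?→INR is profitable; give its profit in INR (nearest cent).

Profitable loop is INR → KRW → EUR → INR:
INR 5,902,000.00 × 16.543 = KRW 97,636,786
KRW 97,636,786 × 0.00076956 = EUR 75,137.37
EUR 75,137.37 ÷ 0.012474 = INR 6,023,518.12
Profit = INR 6,023,518.12 − INR 5,902,000.00

Profit: INR 121,518.12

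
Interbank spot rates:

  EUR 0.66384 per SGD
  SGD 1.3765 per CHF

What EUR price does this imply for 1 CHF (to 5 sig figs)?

1 CHF × 1.3765 = 1.3765 SGD
1.3765 SGD × 0.66384 = 0.913776 EUR

CHF/EUR = 0.91378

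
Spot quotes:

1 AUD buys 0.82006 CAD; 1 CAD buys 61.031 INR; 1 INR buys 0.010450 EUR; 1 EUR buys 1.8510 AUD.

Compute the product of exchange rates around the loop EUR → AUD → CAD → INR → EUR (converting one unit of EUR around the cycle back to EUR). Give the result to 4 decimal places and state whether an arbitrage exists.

0.9681 (arbitrage exists)

Around EUR → AUD → CAD → INR → EUR: 1 × 1.8510 × 0.82006 × 61.031 × 0.010450 = 0.968097
Product < 1; profitable direction is EUR → INR → CAD → AUD → EUR.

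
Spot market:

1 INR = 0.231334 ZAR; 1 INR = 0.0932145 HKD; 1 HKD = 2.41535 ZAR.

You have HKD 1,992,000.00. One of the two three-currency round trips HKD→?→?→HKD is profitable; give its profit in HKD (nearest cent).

Profitable loop is HKD → INR → ZAR → HKD:
HKD 1,992,000.00 ÷ 0.0932145 = INR 21,370,065.82
INR 21,370,065.82 × 0.231334 = ZAR 4,943,622.81
ZAR 4,943,622.81 ÷ 2.41535 = HKD 2,046,752.15
Profit = HKD 2,046,752.15 − HKD 1,992,000.00

Profit: HKD 54,752.15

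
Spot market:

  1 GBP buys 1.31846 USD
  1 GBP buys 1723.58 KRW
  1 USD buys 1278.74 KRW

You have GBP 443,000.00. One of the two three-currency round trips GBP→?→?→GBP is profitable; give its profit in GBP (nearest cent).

Profit: GBP 9,882.94

Profitable loop is GBP → KRW → USD → GBP:
GBP 443,000.00 × 1723.58 = KRW 763,545,940
KRW 763,545,940 ÷ 1278.74 = USD 597,108.04
USD 597,108.04 ÷ 1.31846 = GBP 452,882.94
Profit = GBP 452,882.94 − GBP 443,000.00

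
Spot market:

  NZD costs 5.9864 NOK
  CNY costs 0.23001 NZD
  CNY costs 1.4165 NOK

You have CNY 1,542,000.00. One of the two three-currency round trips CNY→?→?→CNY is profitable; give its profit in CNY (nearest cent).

Profitable loop is CNY → NOK → NZD → CNY:
CNY 1,542,000.00 × 1.4165 = NOK 2,184,243.00
NOK 2,184,243.00 ÷ 5.9864 = NZD 364,867.53
NZD 364,867.53 ÷ 0.23001 = CNY 1,586,311.61
Profit = CNY 1,586,311.61 − CNY 1,542,000.00

Profit: CNY 44,311.61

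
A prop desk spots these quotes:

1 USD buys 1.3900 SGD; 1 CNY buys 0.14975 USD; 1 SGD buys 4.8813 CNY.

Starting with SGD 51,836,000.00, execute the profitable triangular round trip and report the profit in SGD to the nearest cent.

Profitable loop is SGD → CNY → USD → SGD:
SGD 51,836,000.00 × 4.8813 = CNY 253,027,066.80
CNY 253,027,066.80 × 0.14975 = USD 37,890,803.25
USD 37,890,803.25 × 1.3900 = SGD 52,668,216.52
Profit = SGD 52,668,216.52 − SGD 51,836,000.00

Profit: SGD 832,216.52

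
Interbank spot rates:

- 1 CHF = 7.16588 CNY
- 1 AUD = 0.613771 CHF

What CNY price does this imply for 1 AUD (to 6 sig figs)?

1 AUD × 0.613771 = 0.613771 CHF
0.613771 CHF × 7.16588 = 4.39821 CNY

AUD/CNY = 4.39821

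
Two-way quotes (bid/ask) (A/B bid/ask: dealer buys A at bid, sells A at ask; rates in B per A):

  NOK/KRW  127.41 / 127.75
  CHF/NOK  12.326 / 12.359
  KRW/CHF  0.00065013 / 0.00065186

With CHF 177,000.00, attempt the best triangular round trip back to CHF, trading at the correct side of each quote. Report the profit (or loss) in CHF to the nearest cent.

Net profit: CHF 3,717.06

Best loop CHF → NOK → KRW → CHF:
CHF 177,000.00 × 12.326 (sell CHF at bid) = NOK 2,181,702.00
NOK 2,181,702.00 × 127.41 (sell NOK at bid) = KRW 277,970,652
KRW 277,970,652 × 0.00065013 (sell KRW at bid) = CHF 180,717.06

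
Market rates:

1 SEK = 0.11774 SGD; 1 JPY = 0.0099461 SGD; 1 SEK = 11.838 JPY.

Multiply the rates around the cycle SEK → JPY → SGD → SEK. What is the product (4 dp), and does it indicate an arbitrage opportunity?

Around SEK → JPY → SGD → SEK: 1 × 11.838 × 0.0099461 ÷ 0.11774 = 1.000016
Product ≈ 1 (deviation 0.002%, within rounding noise).

1.0000 (no arbitrage)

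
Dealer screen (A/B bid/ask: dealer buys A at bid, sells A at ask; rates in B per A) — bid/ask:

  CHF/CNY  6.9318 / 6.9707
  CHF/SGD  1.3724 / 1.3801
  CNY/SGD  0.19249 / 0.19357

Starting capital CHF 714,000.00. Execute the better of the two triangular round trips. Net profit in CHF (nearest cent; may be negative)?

Best loop CHF → SGD → CNY → CHF:
CHF 714,000.00 × 1.3724 (sell CHF at bid) = SGD 979,893.60
SGD 979,893.60 ÷ 0.19357 (buy CNY at ask) = CNY 5,062,218.32
CNY 5,062,218.32 ÷ 6.9707 (buy CHF at ask) = CHF 726,213.77

Net profit: CHF 12,213.77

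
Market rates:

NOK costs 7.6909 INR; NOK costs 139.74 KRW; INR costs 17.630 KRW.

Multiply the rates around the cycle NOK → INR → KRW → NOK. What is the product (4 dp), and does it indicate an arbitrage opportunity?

0.9703 (arbitrage exists)

Around NOK → INR → KRW → NOK: 1 × 7.6909 × 17.630 ÷ 139.74 = 0.970306
Product < 1; profitable direction is NOK → KRW → INR → NOK.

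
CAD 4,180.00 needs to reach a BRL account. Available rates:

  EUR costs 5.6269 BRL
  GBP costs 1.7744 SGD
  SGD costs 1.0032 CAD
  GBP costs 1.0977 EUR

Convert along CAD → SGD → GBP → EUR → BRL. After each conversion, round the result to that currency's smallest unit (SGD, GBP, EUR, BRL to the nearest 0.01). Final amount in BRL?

CAD 4,180.00 ÷ 1.0032 = SGD 4,166.67
SGD 4,166.67 ÷ 1.7744 = GBP 2,348.21
GBP 2,348.21 × 1.0977 = EUR 2,577.63
EUR 2,577.63 × 5.6269 = BRL 14,504.07

BRL 14,504.07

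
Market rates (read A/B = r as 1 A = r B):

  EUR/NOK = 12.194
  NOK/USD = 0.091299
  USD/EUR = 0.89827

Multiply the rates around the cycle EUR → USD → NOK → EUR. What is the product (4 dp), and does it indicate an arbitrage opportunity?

1.0000 (no arbitrage)

Around EUR → USD → NOK → EUR: 1 ÷ 0.89827 ÷ 0.091299 ÷ 12.194 = 0.999956
Product ≈ 1 (deviation 0.004%, within rounding noise).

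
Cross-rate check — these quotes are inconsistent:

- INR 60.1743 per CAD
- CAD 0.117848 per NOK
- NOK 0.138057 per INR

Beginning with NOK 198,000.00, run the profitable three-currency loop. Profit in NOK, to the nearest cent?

Profit: NOK 4,243.00

Profitable loop is NOK → INR → CAD → NOK:
NOK 198,000.00 ÷ 0.138057 = INR 1,434,190.23
INR 1,434,190.23 ÷ 60.1743 = CAD 23,833.93
CAD 23,833.93 ÷ 0.117848 = NOK 202,243.00
Profit = NOK 202,243.00 − NOK 198,000.00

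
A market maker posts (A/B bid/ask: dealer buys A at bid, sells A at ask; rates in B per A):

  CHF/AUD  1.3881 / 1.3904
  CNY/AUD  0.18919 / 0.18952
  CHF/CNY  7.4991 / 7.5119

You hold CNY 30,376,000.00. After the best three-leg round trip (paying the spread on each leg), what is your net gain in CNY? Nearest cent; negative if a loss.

Net profit: CNY 619,464.36

Best loop CNY → AUD → CHF → CNY:
CNY 30,376,000.00 × 0.18919 (sell CNY at bid) = AUD 5,746,835.44
AUD 5,746,835.44 ÷ 1.3904 (buy CHF at ask) = CHF 4,133,224.57
CHF 4,133,224.57 × 7.4991 (sell CHF at bid) = CNY 30,995,464.36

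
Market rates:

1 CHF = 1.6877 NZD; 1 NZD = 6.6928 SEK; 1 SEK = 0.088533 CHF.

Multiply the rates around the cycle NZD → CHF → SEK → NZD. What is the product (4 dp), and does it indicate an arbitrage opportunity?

1.0000 (no arbitrage)

Around NZD → CHF → SEK → NZD: 1 ÷ 1.6877 ÷ 0.088533 ÷ 6.6928 = 0.999981
Product ≈ 1 (deviation 0.002%, within rounding noise).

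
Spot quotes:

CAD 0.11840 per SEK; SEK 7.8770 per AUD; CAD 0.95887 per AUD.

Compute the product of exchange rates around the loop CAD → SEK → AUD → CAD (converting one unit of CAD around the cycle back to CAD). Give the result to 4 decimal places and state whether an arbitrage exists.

1.0281 (arbitrage exists)

Around CAD → SEK → AUD → CAD: 1 ÷ 0.11840 ÷ 7.8770 × 0.95887 = 1.028128
Product > 1; profitable direction is CAD → SEK → AUD → CAD.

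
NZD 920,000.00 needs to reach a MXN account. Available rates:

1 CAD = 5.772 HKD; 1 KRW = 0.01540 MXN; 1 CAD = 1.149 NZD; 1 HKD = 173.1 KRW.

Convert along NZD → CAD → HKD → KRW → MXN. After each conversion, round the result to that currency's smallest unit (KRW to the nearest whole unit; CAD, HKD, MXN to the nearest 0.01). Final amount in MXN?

NZD 920,000.00 ÷ 1.149 = CAD 800,696.26
CAD 800,696.26 × 5.772 = HKD 4,621,618.81
HKD 4,621,618.81 × 173.1 = KRW 800,002,216
KRW 800,002,216 × 0.01540 = MXN 12,320,034.13

MXN 12,320,034.13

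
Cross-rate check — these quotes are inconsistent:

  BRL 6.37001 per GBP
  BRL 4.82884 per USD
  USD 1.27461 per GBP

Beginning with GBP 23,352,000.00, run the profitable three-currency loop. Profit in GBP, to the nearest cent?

Profit: GBP 816,186.25

Profitable loop is GBP → BRL → USD → GBP:
GBP 23,352,000.00 × 6.37001 = BRL 148,752,473.52
BRL 148,752,473.52 ÷ 4.82884 = USD 30,805,011.87
USD 30,805,011.87 ÷ 1.27461 = GBP 24,168,186.25
Profit = GBP 24,168,186.25 − GBP 23,352,000.00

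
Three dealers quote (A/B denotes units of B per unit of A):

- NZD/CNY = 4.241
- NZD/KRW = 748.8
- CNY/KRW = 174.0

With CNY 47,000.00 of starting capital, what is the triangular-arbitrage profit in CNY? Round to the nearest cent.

Profit: CNY 692.07

Profitable loop is CNY → NZD → KRW → CNY:
CNY 47,000.00 ÷ 4.241 = NZD 11,082.29
NZD 11,082.29 × 748.8 = KRW 8,298,420
KRW 8,298,420 ÷ 174.0 = CNY 47,692.07
Profit = CNY 47,692.07 − CNY 47,000.00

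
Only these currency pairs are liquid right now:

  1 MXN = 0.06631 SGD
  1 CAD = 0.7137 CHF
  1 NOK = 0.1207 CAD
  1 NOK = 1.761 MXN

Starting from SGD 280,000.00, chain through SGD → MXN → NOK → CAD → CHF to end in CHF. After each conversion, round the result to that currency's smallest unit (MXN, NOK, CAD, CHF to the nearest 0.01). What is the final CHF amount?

SGD 280,000.00 ÷ 0.06631 = MXN 4,222,590.86
MXN 4,222,590.86 ÷ 1.761 = NOK 2,397,836.94
NOK 2,397,836.94 × 0.1207 = CAD 289,418.92
CAD 289,418.92 × 0.7137 = CHF 206,558.28

CHF 206,558.28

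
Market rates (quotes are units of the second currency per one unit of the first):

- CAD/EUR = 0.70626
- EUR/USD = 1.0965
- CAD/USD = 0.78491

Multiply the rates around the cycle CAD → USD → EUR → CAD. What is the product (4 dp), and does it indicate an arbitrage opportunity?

Around CAD → USD → EUR → CAD: 1 × 0.78491 ÷ 1.0965 ÷ 0.70626 = 1.013553
Product > 1; profitable direction is CAD → USD → EUR → CAD.

1.0136 (arbitrage exists)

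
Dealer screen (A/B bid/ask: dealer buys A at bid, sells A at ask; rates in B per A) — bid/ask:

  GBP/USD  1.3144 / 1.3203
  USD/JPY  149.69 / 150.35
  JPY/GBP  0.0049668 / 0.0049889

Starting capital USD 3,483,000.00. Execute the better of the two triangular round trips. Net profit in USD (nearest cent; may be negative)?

Net profit: USD 34,002.04

Best loop USD → GBP → JPY → USD:
USD 3,483,000.00 ÷ 1.3203 (buy GBP at ask) = GBP 2,638,036.81
GBP 2,638,036.81 ÷ 0.0049889 (buy JPY at ask) = JPY 528,781,256
JPY 528,781,256 ÷ 150.35 (buy USD at ask) = USD 3,517,002.04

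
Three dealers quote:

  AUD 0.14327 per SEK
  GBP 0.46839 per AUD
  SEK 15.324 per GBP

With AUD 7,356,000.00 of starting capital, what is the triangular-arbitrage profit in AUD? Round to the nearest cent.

Profit: AUD 208,439.25

Profitable loop is AUD → GBP → SEK → AUD:
AUD 7,356,000.00 × 0.46839 = GBP 3,445,476.84
GBP 3,445,476.84 × 15.324 = SEK 52,798,487.10
SEK 52,798,487.10 × 0.14327 = AUD 7,564,439.25
Profit = AUD 7,564,439.25 − AUD 7,356,000.00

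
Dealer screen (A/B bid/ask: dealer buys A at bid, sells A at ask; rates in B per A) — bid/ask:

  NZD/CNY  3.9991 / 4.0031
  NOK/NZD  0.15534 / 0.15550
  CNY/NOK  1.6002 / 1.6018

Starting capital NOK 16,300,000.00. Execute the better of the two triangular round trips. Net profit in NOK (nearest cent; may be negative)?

Best loop NOK → CNY → NZD → NOK:
NOK 16,300,000.00 ÷ 1.6018 (buy CNY at ask) = CNY 10,176,051.94
CNY 10,176,051.94 ÷ 4.0031 (buy NZD at ask) = NZD 2,542,042.90
NZD 2,542,042.90 ÷ 0.15550 (buy NOK at ask) = NOK 16,347,542.78

Net profit: NOK 47,542.78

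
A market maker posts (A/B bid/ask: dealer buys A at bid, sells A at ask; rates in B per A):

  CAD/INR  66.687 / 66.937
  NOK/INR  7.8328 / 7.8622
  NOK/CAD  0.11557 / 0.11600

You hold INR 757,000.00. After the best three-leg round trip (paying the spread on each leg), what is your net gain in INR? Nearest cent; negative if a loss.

Net profit: INR 6,640.03

Best loop INR → CAD → NOK → INR:
INR 757,000.00 ÷ 66.937 (buy CAD at ask) = CAD 11,309.14
CAD 11,309.14 ÷ 0.11600 (buy NOK at ask) = NOK 97,492.60
NOK 97,492.60 × 7.8328 (sell NOK at bid) = INR 763,640.03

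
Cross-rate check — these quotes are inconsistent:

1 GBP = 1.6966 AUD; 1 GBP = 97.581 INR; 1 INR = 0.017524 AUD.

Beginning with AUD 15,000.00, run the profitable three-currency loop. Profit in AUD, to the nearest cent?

Profitable loop is AUD → GBP → INR → AUD:
AUD 15,000.00 ÷ 1.6966 = GBP 8,841.21
GBP 8,841.21 × 97.581 = INR 862,734.29
INR 862,734.29 × 0.017524 = AUD 15,118.56
Profit = AUD 15,118.56 − AUD 15,000.00

Profit: AUD 118.56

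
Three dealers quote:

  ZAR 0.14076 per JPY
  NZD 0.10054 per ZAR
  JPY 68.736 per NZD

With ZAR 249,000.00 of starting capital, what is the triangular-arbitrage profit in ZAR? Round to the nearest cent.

Profitable loop is ZAR → JPY → NZD → ZAR:
ZAR 249,000.00 ÷ 0.14076 = JPY 1,768,968
JPY 1,768,968 ÷ 68.736 = NZD 25,735.69
NZD 25,735.69 ÷ 0.10054 = ZAR 255,974.65
Profit = ZAR 255,974.65 − ZAR 249,000.00

Profit: ZAR 6,974.65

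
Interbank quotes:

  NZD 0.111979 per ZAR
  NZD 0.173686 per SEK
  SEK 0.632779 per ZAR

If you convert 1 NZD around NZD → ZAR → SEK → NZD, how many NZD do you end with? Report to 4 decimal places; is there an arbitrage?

Around NZD → ZAR → SEK → NZD: 1 ÷ 0.111979 × 0.632779 × 0.173686 = 0.981477
Product < 1; profitable direction is NZD → SEK → ZAR → NZD.

0.9815 (arbitrage exists)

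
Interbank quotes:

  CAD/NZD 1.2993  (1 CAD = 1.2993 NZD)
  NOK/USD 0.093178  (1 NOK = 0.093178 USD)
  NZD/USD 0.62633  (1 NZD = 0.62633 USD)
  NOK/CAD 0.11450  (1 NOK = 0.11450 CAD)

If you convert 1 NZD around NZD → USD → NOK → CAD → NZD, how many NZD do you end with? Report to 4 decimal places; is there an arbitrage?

1.0000 (no arbitrage)

Around NZD → USD → NOK → CAD → NZD: 1 × 0.62633 ÷ 0.093178 × 0.11450 × 1.2993 = 1.000011
Product ≈ 1 (deviation 0.001%, within rounding noise).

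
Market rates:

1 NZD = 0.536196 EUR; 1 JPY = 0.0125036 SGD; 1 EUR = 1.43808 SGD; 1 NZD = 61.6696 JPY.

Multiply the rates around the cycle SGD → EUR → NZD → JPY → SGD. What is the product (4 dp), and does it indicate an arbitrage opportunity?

Around SGD → EUR → NZD → JPY → SGD: 1 ÷ 1.43808 ÷ 0.536196 × 61.6696 × 0.0125036 = 0.999999
Product ≈ 1 (deviation 0.000%, within rounding noise).

1.0000 (no arbitrage)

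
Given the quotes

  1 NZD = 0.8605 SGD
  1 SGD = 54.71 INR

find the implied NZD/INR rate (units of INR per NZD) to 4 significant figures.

NZD/INR = 47.08

1 NZD × 0.8605 = 0.8605 SGD
0.8605 SGD × 54.71 = 47.078 INR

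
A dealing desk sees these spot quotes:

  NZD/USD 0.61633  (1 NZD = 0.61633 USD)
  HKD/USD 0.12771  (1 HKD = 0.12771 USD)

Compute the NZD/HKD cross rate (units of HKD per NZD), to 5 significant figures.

1 NZD × 0.61633 = 0.61633 USD
0.61633 USD ÷ 0.12771 = 4.82601 HKD

NZD/HKD = 4.8260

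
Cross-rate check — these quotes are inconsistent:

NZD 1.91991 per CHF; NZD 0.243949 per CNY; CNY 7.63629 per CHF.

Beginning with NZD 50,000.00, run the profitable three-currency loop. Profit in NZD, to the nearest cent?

Profit: NZD 1,531.10

Profitable loop is NZD → CNY → CHF → NZD:
NZD 50,000.00 ÷ 0.243949 = CNY 204,960.87
CNY 204,960.87 ÷ 7.63629 = CHF 26,840.37
CHF 26,840.37 × 1.91991 = NZD 51,531.10
Profit = NZD 51,531.10 − NZD 50,000.00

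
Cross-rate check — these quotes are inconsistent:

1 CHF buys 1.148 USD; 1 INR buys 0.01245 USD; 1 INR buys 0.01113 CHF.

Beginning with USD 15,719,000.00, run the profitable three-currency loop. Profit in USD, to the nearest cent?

Profitable loop is USD → INR → CHF → USD:
USD 15,719,000.00 ÷ 0.01245 = INR 1,262,570,281.12
INR 1,262,570,281.12 × 0.01113 = CHF 14,052,407.23
CHF 14,052,407.23 × 1.148 = USD 16,132,163.50
Profit = USD 16,132,163.50 − USD 15,719,000.00

Profit: USD 413,163.50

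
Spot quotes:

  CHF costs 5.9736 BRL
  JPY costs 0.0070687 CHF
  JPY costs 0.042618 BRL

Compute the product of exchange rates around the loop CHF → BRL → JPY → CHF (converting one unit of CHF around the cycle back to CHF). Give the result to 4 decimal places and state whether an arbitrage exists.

0.9908 (arbitrage exists)

Around CHF → BRL → JPY → CHF: 1 × 5.9736 ÷ 0.042618 × 0.0070687 = 0.990792
Product < 1; profitable direction is CHF → JPY → BRL → CHF.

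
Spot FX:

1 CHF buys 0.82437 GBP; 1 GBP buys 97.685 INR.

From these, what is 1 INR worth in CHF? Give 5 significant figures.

1 INR ÷ 97.685 = 0.010237 GBP
0.010237 GBP ÷ 0.82437 = 0.012418 CHF

INR/CHF = 0.012418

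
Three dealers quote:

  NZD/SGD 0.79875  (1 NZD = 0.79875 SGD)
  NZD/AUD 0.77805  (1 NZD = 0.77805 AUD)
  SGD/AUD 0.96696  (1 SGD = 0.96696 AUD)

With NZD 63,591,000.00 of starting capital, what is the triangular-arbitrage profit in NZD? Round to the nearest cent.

Profitable loop is NZD → AUD → SGD → NZD:
NZD 63,591,000.00 × 0.77805 = AUD 49,476,977.55
AUD 49,476,977.55 ÷ 0.96696 = SGD 51,167,553.52
SGD 51,167,553.52 ÷ 0.79875 = NZD 64,059,534.92
Profit = NZD 64,059,534.92 − NZD 63,591,000.00

Profit: NZD 468,534.92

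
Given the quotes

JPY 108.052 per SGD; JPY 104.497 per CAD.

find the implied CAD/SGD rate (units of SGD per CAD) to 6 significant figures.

1 CAD × 104.497 = 104.497 JPY
104.497 JPY ÷ 108.052 = 0.967099 SGD

CAD/SGD = 0.967099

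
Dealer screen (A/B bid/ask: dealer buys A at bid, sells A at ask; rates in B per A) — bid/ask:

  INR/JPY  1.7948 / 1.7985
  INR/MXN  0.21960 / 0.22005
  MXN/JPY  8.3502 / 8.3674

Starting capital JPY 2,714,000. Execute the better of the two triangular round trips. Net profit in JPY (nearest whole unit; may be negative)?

Best loop JPY → INR → MXN → JPY:
JPY 2,714,000 ÷ 1.7985 (buy INR at ask) = INR 1,509,035.31
INR 1,509,035.31 × 0.21960 (sell INR at bid) = MXN 331,384.15
MXN 331,384.15 × 8.3502 (sell MXN at bid) = JPY 2,767,124

Net profit: JPY 53,124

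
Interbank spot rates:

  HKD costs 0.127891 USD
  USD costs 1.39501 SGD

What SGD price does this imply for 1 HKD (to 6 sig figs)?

HKD/SGD = 0.178409

1 HKD × 0.127891 = 0.127891 USD
0.127891 USD × 1.39501 = 0.178409 SGD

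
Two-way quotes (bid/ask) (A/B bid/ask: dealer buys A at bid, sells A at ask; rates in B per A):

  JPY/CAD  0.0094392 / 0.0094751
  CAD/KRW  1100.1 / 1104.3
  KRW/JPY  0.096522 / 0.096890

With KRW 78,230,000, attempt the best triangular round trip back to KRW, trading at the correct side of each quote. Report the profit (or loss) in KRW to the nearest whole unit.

Best loop KRW → JPY → CAD → KRW:
KRW 78,230,000 × 0.096522 (sell KRW at bid) = JPY 7,550,916
JPY 7,550,916 × 0.0094392 (sell JPY at bid) = CAD 71,274.61
CAD 71,274.61 × 1100.1 (sell CAD at bid) = KRW 78,409,195

Net profit: KRW 179,195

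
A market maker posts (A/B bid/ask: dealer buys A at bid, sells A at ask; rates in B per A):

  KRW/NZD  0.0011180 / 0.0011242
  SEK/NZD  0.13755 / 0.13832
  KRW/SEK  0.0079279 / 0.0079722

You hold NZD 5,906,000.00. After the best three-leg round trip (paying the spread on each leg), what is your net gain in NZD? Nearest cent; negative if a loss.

Net profit: NZD 81,866.11

Best loop NZD → SEK → KRW → NZD:
NZD 5,906,000.00 ÷ 0.13832 (buy SEK at ask) = SEK 42,698,091.38
SEK 42,698,091.38 ÷ 0.0079722 (buy KRW at ask) = KRW 5,355,873,082
KRW 5,355,873,082 × 0.0011180 (sell KRW at bid) = NZD 5,987,866.11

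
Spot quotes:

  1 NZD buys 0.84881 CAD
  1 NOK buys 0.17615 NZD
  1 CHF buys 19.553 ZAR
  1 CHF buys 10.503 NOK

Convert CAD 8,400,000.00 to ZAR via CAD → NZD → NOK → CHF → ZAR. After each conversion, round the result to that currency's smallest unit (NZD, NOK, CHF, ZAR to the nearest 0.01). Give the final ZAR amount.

ZAR 104,589,042.17

CAD 8,400,000.00 ÷ 0.84881 = NZD 9,896,207.63
NZD 9,896,207.63 ÷ 0.17615 = NOK 56,180,571.27
NOK 56,180,571.27 ÷ 10.503 = CHF 5,349,002.31
CHF 5,349,002.31 × 19.553 = ZAR 104,589,042.17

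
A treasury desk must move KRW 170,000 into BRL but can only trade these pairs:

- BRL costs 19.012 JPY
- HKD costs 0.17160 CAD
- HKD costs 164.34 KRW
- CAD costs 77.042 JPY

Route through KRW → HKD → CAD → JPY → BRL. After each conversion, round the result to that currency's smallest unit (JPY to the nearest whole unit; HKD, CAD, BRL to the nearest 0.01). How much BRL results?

BRL 719.34

KRW 170,000 ÷ 164.34 = HKD 1,034.44
HKD 1,034.44 × 0.17160 = CAD 177.51
CAD 177.51 × 77.042 = JPY 13,676
JPY 13,676 ÷ 19.012 = BRL 719.34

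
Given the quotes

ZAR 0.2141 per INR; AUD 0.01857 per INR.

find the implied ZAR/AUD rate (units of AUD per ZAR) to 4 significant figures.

ZAR/AUD = 0.08674

1 ZAR ÷ 0.2141 = 4.67071 INR
4.67071 INR × 0.01857 = 0.0867352 AUD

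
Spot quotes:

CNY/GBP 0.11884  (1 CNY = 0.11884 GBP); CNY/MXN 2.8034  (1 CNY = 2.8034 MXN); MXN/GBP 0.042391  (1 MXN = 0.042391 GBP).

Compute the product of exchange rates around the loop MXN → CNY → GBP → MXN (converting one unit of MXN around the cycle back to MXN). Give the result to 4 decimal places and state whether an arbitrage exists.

1.0000 (no arbitrage)

Around MXN → CNY → GBP → MXN: 1 ÷ 2.8034 × 0.11884 ÷ 0.042391 = 1.000009
Product ≈ 1 (deviation 0.001%, within rounding noise).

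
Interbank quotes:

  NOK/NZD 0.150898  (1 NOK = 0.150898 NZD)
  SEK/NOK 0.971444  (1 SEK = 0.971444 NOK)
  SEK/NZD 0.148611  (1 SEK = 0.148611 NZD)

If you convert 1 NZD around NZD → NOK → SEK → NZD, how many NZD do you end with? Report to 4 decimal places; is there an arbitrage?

Around NZD → NOK → SEK → NZD: 1 ÷ 0.150898 ÷ 0.971444 × 0.148611 = 1.013794
Product > 1; profitable direction is NZD → NOK → SEK → NZD.

1.0138 (arbitrage exists)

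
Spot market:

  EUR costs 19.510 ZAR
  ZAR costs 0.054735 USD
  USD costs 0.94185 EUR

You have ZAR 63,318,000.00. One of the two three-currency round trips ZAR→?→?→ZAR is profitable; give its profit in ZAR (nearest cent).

Profit: ZAR 366,144.99

Profitable loop is ZAR → USD → EUR → ZAR:
ZAR 63,318,000.00 × 0.054735 = USD 3,465,710.73
USD 3,465,710.73 × 0.94185 = EUR 3,264,179.65
EUR 3,264,179.65 × 19.510 = ZAR 63,684,144.99
Profit = ZAR 63,684,144.99 − ZAR 63,318,000.00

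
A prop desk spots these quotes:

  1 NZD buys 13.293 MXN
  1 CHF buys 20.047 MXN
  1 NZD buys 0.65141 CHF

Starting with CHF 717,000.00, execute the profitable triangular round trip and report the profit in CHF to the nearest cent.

Profitable loop is CHF → NZD → MXN → CHF:
CHF 717,000.00 ÷ 0.65141 = NZD 1,100,689.27
NZD 1,100,689.27 × 13.293 = MXN 14,631,462.52
MXN 14,631,462.52 ÷ 20.047 = CHF 729,857.96
Profit = CHF 729,857.96 − CHF 717,000.00

Profit: CHF 12,857.96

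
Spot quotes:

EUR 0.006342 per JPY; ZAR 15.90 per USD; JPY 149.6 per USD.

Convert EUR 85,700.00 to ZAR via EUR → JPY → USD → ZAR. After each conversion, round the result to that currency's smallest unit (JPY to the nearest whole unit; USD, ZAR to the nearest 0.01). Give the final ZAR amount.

ZAR 1,436,217.11

EUR 85,700.00 ÷ 0.006342 = JPY 13,513,087
JPY 13,513,087 ÷ 149.6 = USD 90,328.12
USD 90,328.12 × 15.90 = ZAR 1,436,217.11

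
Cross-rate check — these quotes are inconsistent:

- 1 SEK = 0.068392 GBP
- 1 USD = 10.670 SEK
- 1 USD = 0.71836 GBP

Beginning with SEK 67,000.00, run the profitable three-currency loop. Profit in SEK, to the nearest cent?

Profitable loop is SEK → GBP → USD → SEK:
SEK 67,000.00 × 0.068392 = GBP 4,582.26
GBP 4,582.26 ÷ 0.71836 = USD 6,378.79
USD 6,378.79 × 10.670 = SEK 68,061.64
Profit = SEK 68,061.64 − SEK 67,000.00

Profit: SEK 1,061.64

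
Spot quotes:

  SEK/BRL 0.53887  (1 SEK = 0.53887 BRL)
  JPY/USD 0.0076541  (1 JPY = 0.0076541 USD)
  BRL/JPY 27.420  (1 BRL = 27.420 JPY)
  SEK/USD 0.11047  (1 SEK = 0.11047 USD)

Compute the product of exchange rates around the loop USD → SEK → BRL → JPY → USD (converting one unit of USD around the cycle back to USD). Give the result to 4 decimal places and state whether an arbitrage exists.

1.0238 (arbitrage exists)

Around USD → SEK → BRL → JPY → USD: 1 ÷ 0.11047 × 0.53887 × 27.420 × 0.0076541 = 1.023767
Product > 1; profitable direction is USD → SEK → BRL → JPY → USD.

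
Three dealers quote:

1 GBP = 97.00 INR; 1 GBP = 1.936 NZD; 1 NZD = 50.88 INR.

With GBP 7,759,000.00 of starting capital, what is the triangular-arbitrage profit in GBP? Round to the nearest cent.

Profitable loop is GBP → NZD → INR → GBP:
GBP 7,759,000.00 × 1.936 = NZD 15,021,424.00
NZD 15,021,424.00 × 50.88 = INR 764,290,053.12
INR 764,290,053.12 ÷ 97.00 = GBP 7,879,278.90
Profit = GBP 7,879,278.90 − GBP 7,759,000.00

Profit: GBP 120,278.90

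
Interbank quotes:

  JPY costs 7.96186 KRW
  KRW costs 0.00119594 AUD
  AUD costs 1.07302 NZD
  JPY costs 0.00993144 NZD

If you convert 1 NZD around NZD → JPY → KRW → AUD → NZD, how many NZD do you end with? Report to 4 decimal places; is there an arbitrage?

1.0288 (arbitrage exists)

Around NZD → JPY → KRW → AUD → NZD: 1 ÷ 0.00993144 × 7.96186 × 0.00119594 × 1.07302 = 1.028773
Product > 1; profitable direction is NZD → JPY → KRW → AUD → NZD.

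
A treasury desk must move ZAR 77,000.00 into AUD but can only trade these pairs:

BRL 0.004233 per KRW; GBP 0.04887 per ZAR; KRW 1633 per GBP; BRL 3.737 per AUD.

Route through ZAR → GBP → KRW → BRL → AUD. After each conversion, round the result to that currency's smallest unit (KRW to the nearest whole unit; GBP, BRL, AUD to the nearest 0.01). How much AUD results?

ZAR 77,000.00 × 0.04887 = GBP 3,762.99
GBP 3,762.99 × 1633 = KRW 6,144,963
KRW 6,144,963 × 0.004233 = BRL 26,011.63
BRL 26,011.63 ÷ 3.737 = AUD 6,960.56

AUD 6,960.56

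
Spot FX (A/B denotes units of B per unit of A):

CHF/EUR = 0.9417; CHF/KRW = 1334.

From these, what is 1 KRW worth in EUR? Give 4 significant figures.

KRW/EUR = 0.0007059

1 KRW ÷ 1334 = 0.000749625 CHF
0.000749625 CHF × 0.9417 = 0.000705922 EUR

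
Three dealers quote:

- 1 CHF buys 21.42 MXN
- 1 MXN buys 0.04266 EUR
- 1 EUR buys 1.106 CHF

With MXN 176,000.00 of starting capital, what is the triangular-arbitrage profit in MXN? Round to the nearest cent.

Profit: MXN 1,872.21

Profitable loop is MXN → EUR → CHF → MXN:
MXN 176,000.00 × 0.04266 = EUR 7,508.16
EUR 7,508.16 × 1.106 = CHF 8,304.02
CHF 8,304.02 × 21.42 = MXN 177,872.21
Profit = MXN 177,872.21 − MXN 176,000.00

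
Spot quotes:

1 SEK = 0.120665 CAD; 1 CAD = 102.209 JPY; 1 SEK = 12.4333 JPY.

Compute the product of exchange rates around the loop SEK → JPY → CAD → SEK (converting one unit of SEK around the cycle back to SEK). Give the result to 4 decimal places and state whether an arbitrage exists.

Around SEK → JPY → CAD → SEK: 1 × 12.4333 ÷ 102.209 ÷ 0.120665 = 1.008129
Product > 1; profitable direction is SEK → JPY → CAD → SEK.

1.0081 (arbitrage exists)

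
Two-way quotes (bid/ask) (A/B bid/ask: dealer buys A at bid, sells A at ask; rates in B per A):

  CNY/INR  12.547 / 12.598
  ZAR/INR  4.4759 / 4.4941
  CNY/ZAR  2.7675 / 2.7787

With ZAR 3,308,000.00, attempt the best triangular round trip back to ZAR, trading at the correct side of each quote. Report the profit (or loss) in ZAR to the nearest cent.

Best loop ZAR → CNY → INR → ZAR:
ZAR 3,308,000.00 ÷ 2.7787 (buy CNY at ask) = CNY 1,190,484.76
CNY 1,190,484.76 × 12.547 (sell CNY at bid) = INR 14,937,012.27
INR 14,937,012.27 ÷ 4.4941 (buy ZAR at ask) = ZAR 3,323,693.79

Net profit: ZAR 15,693.79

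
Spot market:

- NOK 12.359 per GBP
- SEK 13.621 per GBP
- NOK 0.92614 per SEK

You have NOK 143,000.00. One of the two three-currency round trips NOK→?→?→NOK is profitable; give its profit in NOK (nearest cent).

Profitable loop is NOK → GBP → SEK → NOK:
NOK 143,000.00 ÷ 12.359 = GBP 11,570.52
GBP 11,570.52 × 13.621 = SEK 157,601.99
SEK 157,601.99 × 0.92614 = NOK 145,961.51
Profit = NOK 145,961.51 − NOK 143,000.00

Profit: NOK 2,961.51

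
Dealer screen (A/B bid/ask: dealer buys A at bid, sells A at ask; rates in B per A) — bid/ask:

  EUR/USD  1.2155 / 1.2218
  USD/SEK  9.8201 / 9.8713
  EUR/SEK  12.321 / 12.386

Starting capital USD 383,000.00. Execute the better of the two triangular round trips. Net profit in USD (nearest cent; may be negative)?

Best loop USD → EUR → SEK → USD:
USD 383,000.00 ÷ 1.2218 (buy EUR at ask) = EUR 313,471.93
EUR 313,471.93 × 12.321 (sell EUR at bid) = SEK 3,862,287.61
SEK 3,862,287.61 ÷ 9.8713 (buy USD at ask) = USD 391,264.33

Net profit: USD 8,264.33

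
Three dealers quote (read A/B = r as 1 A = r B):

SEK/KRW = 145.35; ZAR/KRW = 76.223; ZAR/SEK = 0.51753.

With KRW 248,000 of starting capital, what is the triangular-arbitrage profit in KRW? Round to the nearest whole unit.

Profit: KRW 3,297

Profitable loop is KRW → SEK → ZAR → KRW:
KRW 248,000 ÷ 145.35 = SEK 1,706.23
SEK 1,706.23 ÷ 0.51753 = ZAR 3,296.86
ZAR 3,296.86 × 76.223 = KRW 251,297
Profit = KRW 251,297 − KRW 248,000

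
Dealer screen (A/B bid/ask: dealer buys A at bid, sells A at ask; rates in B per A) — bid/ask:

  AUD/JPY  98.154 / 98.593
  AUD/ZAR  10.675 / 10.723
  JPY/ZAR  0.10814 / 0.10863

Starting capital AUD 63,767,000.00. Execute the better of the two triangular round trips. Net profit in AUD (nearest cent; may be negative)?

Best loop AUD → ZAR → JPY → AUD:
AUD 63,767,000.00 × 10.675 (sell AUD at bid) = ZAR 680,712,725.00
ZAR 680,712,725.00 ÷ 0.10863 (buy JPY at ask) = JPY 6,266,341,941
JPY 6,266,341,941 ÷ 98.593 (buy AUD at ask) = AUD 63,557,675.91

Net result: AUD -209,324.09 (no profitable arbitrage after spreads)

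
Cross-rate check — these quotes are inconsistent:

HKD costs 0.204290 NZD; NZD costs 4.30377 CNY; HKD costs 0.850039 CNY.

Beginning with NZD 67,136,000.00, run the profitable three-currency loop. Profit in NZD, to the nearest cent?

Profitable loop is NZD → CNY → HKD → NZD:
NZD 67,136,000.00 × 4.30377 = CNY 288,937,902.72
CNY 288,937,902.72 ÷ 0.850039 = HKD 339,911,348.44
HKD 339,911,348.44 × 0.204290 = NZD 69,440,489.37
Profit = NZD 69,440,489.37 − NZD 67,136,000.00

Profit: NZD 2,304,489.37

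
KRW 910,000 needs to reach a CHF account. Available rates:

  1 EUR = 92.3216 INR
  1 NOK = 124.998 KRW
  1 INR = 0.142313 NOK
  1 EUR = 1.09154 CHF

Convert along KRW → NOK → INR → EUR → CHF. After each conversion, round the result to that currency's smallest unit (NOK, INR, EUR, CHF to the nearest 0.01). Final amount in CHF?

CHF 604.82

KRW 910,000 ÷ 124.998 = NOK 7,280.12
NOK 7,280.12 ÷ 0.142313 = INR 51,155.69
INR 51,155.69 ÷ 92.3216 = EUR 554.10
EUR 554.10 × 1.09154 = CHF 604.82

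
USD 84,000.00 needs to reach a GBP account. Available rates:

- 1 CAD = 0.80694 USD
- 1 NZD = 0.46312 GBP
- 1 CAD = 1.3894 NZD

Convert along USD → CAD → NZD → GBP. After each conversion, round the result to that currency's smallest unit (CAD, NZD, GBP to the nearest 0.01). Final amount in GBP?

USD 84,000.00 ÷ 0.80694 = CAD 104,096.96
CAD 104,096.96 × 1.3894 = NZD 144,632.32
NZD 144,632.32 × 0.46312 = GBP 66,982.12

GBP 66,982.12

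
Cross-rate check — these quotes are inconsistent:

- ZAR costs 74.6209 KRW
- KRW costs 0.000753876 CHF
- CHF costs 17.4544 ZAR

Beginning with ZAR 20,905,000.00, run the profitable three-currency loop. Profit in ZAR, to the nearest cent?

Profit: ZAR 385,450.31

Profitable loop is ZAR → CHF → KRW → ZAR:
ZAR 20,905,000.00 ÷ 17.4544 = CHF 1,197,692.27
CHF 1,197,692.27 ÷ 0.000753876 = KRW 1,588,712,563
KRW 1,588,712,563 ÷ 74.6209 = ZAR 21,290,450.31
Profit = ZAR 21,290,450.31 − ZAR 20,905,000.00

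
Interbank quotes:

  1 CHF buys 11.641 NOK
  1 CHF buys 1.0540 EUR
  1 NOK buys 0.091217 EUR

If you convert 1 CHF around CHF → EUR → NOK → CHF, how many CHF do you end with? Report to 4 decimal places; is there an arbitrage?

Around CHF → EUR → NOK → CHF: 1 × 1.0540 ÷ 0.091217 ÷ 11.641 = 0.992601
Product < 1; profitable direction is CHF → NOK → EUR → CHF.

0.9926 (arbitrage exists)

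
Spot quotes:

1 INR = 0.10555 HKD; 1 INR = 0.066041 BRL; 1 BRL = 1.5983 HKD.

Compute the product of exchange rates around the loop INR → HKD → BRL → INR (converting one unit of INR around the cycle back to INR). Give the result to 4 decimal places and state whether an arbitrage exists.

1.0000 (no arbitrage)

Around INR → HKD → BRL → INR: 1 × 0.10555 ÷ 1.5983 ÷ 0.066041 = 0.999968
Product ≈ 1 (deviation 0.003%, within rounding noise).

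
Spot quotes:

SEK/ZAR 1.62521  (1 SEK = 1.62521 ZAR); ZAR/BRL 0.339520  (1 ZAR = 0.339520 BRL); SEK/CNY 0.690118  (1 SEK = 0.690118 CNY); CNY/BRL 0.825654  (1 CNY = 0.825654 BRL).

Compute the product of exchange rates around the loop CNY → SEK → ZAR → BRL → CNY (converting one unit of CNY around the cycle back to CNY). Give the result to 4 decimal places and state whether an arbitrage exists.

Around CNY → SEK → ZAR → BRL → CNY: 1 ÷ 0.690118 × 1.62521 × 0.339520 ÷ 0.825654 = 0.968397
Product < 1; profitable direction is CNY → BRL → ZAR → SEK → CNY.

0.9684 (arbitrage exists)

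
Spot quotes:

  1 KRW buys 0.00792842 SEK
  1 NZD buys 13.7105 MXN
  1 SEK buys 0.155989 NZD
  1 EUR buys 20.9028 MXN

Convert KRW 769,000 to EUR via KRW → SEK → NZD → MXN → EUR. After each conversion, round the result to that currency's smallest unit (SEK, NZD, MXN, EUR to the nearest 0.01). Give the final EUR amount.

KRW 769,000 × 0.00792842 = SEK 6,096.95
SEK 6,096.95 × 0.155989 = NZD 951.06
NZD 951.06 × 13.7105 = MXN 13,039.51
MXN 13,039.51 ÷ 20.9028 = EUR 623.82

EUR 623.82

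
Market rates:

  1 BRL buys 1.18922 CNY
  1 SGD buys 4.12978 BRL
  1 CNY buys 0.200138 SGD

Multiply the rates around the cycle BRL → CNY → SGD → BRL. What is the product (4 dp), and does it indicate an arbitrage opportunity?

Around BRL → CNY → SGD → BRL: 1 × 1.18922 × 0.200138 × 4.12978 = 0.982921
Product < 1; profitable direction is BRL → SGD → CNY → BRL.

0.9829 (arbitrage exists)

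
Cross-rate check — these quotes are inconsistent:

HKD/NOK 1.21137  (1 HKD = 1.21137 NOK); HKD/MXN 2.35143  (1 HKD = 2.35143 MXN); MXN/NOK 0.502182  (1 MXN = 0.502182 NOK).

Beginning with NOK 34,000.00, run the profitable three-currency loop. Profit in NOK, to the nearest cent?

Profit: NOK 878.88

Profitable loop is NOK → MXN → HKD → NOK:
NOK 34,000.00 ÷ 0.502182 = MXN 67,704.54
MXN 67,704.54 ÷ 2.35143 = HKD 28,792.92
HKD 28,792.92 × 1.21137 = NOK 34,878.88
Profit = NOK 34,878.88 − NOK 34,000.00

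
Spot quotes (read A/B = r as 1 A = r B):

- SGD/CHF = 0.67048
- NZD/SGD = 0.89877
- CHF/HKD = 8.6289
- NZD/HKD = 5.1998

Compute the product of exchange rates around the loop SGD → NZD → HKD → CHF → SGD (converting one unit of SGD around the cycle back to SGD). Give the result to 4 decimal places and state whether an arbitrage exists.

Around SGD → NZD → HKD → CHF → SGD: 1 ÷ 0.89877 × 5.1998 ÷ 8.6289 ÷ 0.67048 = 0.999993
Product ≈ 1 (deviation 0.001%, within rounding noise).

1.0000 (no arbitrage)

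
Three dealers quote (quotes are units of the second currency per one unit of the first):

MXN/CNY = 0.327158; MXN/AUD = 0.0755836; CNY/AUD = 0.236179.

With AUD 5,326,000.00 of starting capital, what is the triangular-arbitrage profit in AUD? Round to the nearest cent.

Profitable loop is AUD → MXN → CNY → AUD:
AUD 5,326,000.00 ÷ 0.0755836 = MXN 70,465,021.51
MXN 70,465,021.51 × 0.327158 = CNY 23,053,195.51
CNY 23,053,195.51 × 0.236179 = AUD 5,444,680.66
Profit = AUD 5,444,680.66 − AUD 5,326,000.00

Profit: AUD 118,680.66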